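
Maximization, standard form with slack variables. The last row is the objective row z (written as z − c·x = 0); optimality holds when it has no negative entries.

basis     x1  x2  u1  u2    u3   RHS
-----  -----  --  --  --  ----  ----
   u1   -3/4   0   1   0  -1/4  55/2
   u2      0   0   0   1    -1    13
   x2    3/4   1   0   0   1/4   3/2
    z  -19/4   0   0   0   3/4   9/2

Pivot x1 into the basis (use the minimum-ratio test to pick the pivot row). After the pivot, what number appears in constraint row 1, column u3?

0

Ratio test on column x1 — row 1: entry -3/4 ≤ 0; row 2: entry 0 ≤ 0; row 3: (3/2)/(3/4) = 2. Minimum is 2 at row 3 (x2 leaves); pivot element 3/4.
Divide row 3 by 3/4; eliminate column x1 from the other rows.
Row 1 update in column u3: -1/4 − (-3/4)·(1/3) = 0.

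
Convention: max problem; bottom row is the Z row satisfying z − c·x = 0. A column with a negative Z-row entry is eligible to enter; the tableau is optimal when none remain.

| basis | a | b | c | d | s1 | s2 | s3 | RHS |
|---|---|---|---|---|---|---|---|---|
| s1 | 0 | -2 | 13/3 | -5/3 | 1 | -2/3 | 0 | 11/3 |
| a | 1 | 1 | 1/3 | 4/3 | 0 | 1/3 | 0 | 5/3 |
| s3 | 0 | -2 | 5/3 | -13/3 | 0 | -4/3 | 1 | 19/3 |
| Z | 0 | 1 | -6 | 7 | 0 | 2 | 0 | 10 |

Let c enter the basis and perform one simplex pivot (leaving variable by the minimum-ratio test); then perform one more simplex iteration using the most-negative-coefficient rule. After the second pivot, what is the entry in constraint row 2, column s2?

Ratio test on column c — row 1: (11/3)/(13/3) = 11/13; row 2: (5/3)/(1/3) = 5; row 3: (19/3)/(5/3) = 19/5. Minimum is 11/13 at row 1 (s1 leaves); pivot element 13/3.
Divide row 1 by 13/3; eliminate column c from the other rows.
Second iteration: most negative Z-row entry is -23/13 in column b, so b enters.
Ratio test on column b — row 1: entry -6/13 ≤ 0; row 2: (18/13)/(15/13) = 6/5; row 3: entry -16/13 ≤ 0. Minimum is 6/5 at row 2 (a leaves); pivot element 15/13.
Divide row 2 by 15/13; eliminate column b from the other rows.
After both pivots, the entry at constraint row 2, column s2 is 1/3.

1/3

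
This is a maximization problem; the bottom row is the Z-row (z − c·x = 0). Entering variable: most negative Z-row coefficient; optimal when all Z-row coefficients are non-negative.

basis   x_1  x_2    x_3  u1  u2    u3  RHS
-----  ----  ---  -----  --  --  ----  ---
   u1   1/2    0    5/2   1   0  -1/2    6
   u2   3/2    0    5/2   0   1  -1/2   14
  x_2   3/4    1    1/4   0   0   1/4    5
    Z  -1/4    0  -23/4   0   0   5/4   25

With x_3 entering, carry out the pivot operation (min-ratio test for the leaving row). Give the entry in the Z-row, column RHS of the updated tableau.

Ratio test on column x_3 — row 1: 6/(5/2) = 12/5; row 2: 14/(5/2) = 28/5; row 3: 5/(1/4) = 20. Minimum is 12/5 at row 1 (u1 leaves); pivot element 5/2.
Divide row 1 by 5/2; eliminate column x_3 from the other rows.
Z-row update in column RHS: 25 − (-23/4)·(12/5) = 194/5.

194/5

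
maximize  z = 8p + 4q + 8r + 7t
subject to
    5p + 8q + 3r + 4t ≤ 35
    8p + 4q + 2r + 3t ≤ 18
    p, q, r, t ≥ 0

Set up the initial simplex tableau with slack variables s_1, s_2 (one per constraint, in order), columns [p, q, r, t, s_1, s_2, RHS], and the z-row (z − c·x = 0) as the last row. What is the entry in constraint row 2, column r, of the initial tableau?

2

Constraint 2 has coefficient 2 on r.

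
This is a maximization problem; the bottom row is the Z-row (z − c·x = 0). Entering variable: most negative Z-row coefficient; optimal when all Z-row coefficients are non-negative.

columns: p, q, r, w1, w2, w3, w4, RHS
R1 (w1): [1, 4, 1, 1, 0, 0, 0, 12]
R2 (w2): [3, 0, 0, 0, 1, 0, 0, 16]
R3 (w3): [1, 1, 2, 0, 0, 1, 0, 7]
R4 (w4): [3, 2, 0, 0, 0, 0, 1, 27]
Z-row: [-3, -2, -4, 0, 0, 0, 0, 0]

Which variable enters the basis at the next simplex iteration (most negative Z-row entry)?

Negative Z-row entries: p: -3, q: -2, r: -4.
The most negative is -4 in column r, so r enters.

r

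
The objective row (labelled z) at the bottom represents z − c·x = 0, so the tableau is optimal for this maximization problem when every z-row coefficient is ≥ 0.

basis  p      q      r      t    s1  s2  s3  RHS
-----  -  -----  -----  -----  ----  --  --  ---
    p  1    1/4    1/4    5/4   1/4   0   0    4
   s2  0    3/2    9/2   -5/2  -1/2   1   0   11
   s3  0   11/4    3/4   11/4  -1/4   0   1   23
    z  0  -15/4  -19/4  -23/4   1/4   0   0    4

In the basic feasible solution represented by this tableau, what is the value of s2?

s2 is basic (row 2); its value is the RHS of that row, 11.

11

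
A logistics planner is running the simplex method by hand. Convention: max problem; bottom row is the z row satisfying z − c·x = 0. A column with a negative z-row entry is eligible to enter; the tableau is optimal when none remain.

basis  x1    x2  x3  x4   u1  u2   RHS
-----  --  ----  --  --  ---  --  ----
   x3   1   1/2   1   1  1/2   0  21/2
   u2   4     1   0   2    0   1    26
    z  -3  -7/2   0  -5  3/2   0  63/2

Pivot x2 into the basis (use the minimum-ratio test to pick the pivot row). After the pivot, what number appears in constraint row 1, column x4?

2

Ratio test on column x2 — row 1: (21/2)/(1/2) = 21; row 2: 26/1 = 26. Minimum is 21 at row 1 (x3 leaves); pivot element 1/2.
Divide row 1 by 1/2; eliminate column x2 from the other rows.
In the new row 1, the x4 entry is the old entry divided by the pivot: 1/(1/2) = 2.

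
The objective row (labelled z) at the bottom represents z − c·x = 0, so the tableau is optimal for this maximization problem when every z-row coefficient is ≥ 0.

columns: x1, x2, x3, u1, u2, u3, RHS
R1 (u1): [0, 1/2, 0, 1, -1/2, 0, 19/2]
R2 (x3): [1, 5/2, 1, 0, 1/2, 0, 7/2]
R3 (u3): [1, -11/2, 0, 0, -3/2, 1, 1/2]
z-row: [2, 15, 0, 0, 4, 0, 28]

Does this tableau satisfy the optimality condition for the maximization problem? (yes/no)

Every z-row coefficient is ≥ 0, so the tableau is optimal.

yes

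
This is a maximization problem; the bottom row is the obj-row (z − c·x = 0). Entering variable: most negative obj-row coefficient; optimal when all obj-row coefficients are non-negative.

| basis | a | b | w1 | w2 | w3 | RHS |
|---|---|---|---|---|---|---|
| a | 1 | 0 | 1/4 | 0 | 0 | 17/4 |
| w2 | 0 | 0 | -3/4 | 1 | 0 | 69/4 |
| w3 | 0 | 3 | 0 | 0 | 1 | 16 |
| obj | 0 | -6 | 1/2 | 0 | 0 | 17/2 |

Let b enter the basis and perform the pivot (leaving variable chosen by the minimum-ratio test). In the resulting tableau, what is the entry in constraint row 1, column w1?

1/4

Ratio test on column b — row 1: entry 0 ≤ 0; row 2: entry 0 ≤ 0; row 3: 16/3 = 16/3. Minimum is 16/3 at row 3 (w3 leaves); pivot element 3.
Divide row 3 by 3; eliminate column b from the other rows.
Row 1 update in column w1: 1/4 − 0·0 = 1/4.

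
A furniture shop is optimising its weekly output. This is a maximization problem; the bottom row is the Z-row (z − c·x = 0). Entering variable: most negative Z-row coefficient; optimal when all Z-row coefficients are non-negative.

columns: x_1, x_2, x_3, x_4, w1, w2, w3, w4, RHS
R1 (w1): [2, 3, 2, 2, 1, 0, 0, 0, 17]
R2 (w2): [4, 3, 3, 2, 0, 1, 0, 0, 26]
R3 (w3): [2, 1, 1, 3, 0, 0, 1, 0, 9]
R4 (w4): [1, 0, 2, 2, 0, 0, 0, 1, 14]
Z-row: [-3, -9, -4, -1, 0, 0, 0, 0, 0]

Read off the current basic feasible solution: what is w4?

14

w4 is basic (row 4); its value is the RHS of that row, 14.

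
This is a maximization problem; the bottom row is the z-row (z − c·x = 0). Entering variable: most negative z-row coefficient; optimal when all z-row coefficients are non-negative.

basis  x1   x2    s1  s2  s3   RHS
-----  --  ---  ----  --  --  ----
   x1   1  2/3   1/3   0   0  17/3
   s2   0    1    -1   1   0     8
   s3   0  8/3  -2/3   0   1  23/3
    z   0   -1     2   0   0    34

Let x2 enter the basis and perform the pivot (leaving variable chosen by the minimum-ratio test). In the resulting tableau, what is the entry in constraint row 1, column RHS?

15/4

Ratio test on column x2 — row 1: (17/3)/(2/3) = 17/2; row 2: 8/1 = 8; row 3: (23/3)/(8/3) = 23/8. Minimum is 23/8 at row 3 (s3 leaves); pivot element 8/3.
Divide row 3 by 8/3; eliminate column x2 from the other rows.
Row 1 update in column RHS: 17/3 − (2/3)·(23/8) = 15/4.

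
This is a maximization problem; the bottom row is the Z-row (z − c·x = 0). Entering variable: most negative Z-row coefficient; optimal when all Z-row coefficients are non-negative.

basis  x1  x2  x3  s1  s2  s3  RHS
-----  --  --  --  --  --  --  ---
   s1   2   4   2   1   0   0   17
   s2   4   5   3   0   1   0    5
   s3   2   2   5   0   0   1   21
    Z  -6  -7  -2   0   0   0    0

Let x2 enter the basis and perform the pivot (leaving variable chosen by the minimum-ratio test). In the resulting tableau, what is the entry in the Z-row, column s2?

Ratio test on column x2 — row 1: 17/4 = 17/4; row 2: 5/5 = 1; row 3: 21/2 = 21/2. Minimum is 1 at row 2 (s2 leaves); pivot element 5.
Divide row 2 by 5; eliminate column x2 from the other rows.
Z-row update in column s2: 0 − (-7)·(1/5) = 7/5.

7/5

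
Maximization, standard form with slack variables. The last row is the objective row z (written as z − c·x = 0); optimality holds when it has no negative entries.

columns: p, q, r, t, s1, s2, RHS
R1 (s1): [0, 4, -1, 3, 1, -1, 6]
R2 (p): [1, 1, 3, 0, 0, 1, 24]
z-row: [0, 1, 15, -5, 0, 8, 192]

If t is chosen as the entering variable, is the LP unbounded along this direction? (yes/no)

Column t has positive entries in row(s) 1, so the ratio test bounds it — not unbounded.

no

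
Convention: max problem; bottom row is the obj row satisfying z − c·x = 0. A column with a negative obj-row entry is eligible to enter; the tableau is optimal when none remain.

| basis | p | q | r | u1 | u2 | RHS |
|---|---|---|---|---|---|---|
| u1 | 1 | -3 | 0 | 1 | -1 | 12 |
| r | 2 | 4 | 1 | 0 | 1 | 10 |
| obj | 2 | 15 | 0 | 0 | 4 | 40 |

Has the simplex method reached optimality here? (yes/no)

Every obj-row coefficient is ≥ 0, so the tableau is optimal.

yes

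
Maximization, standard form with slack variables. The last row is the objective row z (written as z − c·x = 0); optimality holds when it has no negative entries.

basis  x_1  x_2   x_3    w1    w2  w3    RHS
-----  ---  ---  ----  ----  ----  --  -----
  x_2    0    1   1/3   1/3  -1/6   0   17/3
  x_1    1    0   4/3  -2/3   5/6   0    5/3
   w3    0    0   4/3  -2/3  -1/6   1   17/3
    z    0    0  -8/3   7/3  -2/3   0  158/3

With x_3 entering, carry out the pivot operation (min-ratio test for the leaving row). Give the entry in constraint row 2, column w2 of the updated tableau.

Ratio test on column x_3 — row 1: (17/3)/(1/3) = 17; row 2: (5/3)/(4/3) = 5/4; row 3: (17/3)/(4/3) = 17/4. Minimum is 5/4 at row 2 (x_1 leaves); pivot element 4/3.
Divide row 2 by 4/3; eliminate column x_3 from the other rows.
In the new row 2, the w2 entry is the old entry divided by the pivot: (5/6)/(4/3) = 5/8.

5/8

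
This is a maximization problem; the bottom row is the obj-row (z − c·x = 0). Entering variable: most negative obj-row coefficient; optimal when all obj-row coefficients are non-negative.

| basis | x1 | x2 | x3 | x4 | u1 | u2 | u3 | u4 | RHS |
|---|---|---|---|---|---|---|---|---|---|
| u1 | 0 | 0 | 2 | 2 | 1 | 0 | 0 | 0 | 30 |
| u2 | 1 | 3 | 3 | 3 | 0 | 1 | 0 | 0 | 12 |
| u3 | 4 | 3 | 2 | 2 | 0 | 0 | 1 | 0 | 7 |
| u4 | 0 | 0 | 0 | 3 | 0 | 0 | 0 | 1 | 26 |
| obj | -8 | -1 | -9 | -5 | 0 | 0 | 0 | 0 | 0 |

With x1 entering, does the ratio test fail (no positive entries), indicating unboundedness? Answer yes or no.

Column x1 has positive entries in row(s) 2, 3, so the ratio test bounds it — not unbounded.

no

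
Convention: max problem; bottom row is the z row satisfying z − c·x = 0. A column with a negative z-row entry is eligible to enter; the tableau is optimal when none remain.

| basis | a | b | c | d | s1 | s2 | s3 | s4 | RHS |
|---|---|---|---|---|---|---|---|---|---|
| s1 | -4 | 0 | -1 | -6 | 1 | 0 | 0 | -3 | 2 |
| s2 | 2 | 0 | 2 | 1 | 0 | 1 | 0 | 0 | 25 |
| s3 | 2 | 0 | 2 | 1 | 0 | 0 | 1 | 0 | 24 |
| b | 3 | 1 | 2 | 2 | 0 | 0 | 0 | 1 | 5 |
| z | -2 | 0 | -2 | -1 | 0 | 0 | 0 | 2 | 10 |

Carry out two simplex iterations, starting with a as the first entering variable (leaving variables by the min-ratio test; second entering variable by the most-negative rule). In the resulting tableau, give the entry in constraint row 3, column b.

Ratio test on column a — row 1: entry -4 ≤ 0; row 2: 25/2 = 25/2; row 3: 24/2 = 12; row 4: 5/3 = 5/3. Minimum is 5/3 at row 4 (b leaves); pivot element 3.
Divide row 4 by 3; eliminate column a from the other rows.
Second iteration: most negative z-row entry is -2/3 in column c, so c enters.
Ratio test on column c — row 1: (26/3)/(5/3) = 26/5; row 2: (65/3)/(2/3) = 65/2; row 3: (62/3)/(2/3) = 31; row 4: (5/3)/(2/3) = 5/2. Minimum is 5/2 at row 4 (a leaves); pivot element 2/3.
Divide row 4 by 2/3; eliminate column c from the other rows.
After both pivots, the entry at constraint row 3, column b is -1.

-1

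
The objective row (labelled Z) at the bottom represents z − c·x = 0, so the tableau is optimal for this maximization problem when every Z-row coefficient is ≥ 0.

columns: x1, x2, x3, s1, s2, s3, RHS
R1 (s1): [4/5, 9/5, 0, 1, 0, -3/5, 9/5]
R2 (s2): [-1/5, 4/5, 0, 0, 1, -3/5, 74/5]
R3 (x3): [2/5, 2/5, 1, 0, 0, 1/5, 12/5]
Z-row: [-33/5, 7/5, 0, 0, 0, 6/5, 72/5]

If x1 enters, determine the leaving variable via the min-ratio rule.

Column x1 entries and ratios — s1: (9/5)/(4/5) = 9/4; s2: -1/5 ≤ 0, skip; x3: (12/5)/(2/5) = 6.
Smallest ratio is 9/4 in the row of s1, so s1 leaves.

s1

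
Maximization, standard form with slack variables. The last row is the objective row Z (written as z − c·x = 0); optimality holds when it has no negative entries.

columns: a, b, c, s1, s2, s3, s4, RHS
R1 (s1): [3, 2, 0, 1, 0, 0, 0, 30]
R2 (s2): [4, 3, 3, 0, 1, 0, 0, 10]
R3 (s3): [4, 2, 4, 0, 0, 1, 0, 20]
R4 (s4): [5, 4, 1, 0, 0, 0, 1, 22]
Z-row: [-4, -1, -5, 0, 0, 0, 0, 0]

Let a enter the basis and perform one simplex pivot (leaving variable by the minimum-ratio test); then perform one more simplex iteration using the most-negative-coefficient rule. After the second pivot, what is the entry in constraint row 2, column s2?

Ratio test on column a — row 1: 30/3 = 10; row 2: 10/4 = 5/2; row 3: 20/4 = 5; row 4: 22/5 = 22/5. Minimum is 5/2 at row 2 (s2 leaves); pivot element 4.
Divide row 2 by 4; eliminate column a from the other rows.
Second iteration: most negative Z-row entry is -2 in column c, so c enters.
Ratio test on column c — row 1: entry -9/4 ≤ 0; row 2: (5/2)/(3/4) = 10/3; row 3: 10/1 = 10; row 4: entry -11/4 ≤ 0. Minimum is 10/3 at row 2 (a leaves); pivot element 3/4.
Divide row 2 by 3/4; eliminate column c from the other rows.
After both pivots, the entry at constraint row 2, column s2 is 1/3.

1/3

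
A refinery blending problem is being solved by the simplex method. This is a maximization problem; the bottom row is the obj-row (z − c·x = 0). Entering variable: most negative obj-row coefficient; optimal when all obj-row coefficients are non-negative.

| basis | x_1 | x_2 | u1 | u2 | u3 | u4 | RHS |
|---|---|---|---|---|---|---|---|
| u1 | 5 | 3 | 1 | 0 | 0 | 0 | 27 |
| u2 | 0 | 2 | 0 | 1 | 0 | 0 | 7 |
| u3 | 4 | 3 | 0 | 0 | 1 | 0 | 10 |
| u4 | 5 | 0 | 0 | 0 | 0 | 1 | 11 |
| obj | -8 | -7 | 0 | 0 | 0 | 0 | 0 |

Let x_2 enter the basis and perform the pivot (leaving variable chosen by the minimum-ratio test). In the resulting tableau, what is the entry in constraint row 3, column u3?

1/3

Ratio test on column x_2 — row 1: 27/3 = 9; row 2: 7/2 = 7/2; row 3: 10/3 = 10/3; row 4: entry 0 ≤ 0. Minimum is 10/3 at row 3 (u3 leaves); pivot element 3.
Divide row 3 by 3; eliminate column x_2 from the other rows.
In the new row 3, the u3 entry is the old entry divided by the pivot: 1/3 = 1/3.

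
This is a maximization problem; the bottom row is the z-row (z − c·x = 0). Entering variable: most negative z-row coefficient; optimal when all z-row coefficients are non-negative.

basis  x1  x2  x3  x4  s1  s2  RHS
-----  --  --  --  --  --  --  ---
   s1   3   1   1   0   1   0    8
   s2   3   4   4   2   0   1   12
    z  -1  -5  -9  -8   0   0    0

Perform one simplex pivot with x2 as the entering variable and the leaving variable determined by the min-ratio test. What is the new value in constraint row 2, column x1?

Ratio test on column x2 — row 1: 8/1 = 8; row 2: 12/4 = 3. Minimum is 3 at row 2 (s2 leaves); pivot element 4.
Divide row 2 by 4; eliminate column x2 from the other rows.
In the new row 2, the x1 entry is the old entry divided by the pivot: 3/4 = 3/4.

3/4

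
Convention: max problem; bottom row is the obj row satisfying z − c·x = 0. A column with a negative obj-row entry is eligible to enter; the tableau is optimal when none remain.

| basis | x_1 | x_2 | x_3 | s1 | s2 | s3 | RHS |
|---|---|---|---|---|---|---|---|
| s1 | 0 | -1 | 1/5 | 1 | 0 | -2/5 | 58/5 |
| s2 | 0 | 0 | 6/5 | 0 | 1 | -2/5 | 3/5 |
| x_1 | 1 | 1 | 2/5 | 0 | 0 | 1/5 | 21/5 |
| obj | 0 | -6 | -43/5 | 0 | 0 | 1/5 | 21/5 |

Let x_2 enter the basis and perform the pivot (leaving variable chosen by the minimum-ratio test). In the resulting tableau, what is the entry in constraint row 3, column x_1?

Ratio test on column x_2 — row 1: entry -1 ≤ 0; row 2: entry 0 ≤ 0; row 3: (21/5)/1 = 21/5. Minimum is 21/5 at row 3 (x_1 leaves); pivot element 1.
Divide row 3 by 1; eliminate column x_2 from the other rows.
In the new row 3, the x_1 entry is the old entry divided by the pivot: 1/1 = 1.

1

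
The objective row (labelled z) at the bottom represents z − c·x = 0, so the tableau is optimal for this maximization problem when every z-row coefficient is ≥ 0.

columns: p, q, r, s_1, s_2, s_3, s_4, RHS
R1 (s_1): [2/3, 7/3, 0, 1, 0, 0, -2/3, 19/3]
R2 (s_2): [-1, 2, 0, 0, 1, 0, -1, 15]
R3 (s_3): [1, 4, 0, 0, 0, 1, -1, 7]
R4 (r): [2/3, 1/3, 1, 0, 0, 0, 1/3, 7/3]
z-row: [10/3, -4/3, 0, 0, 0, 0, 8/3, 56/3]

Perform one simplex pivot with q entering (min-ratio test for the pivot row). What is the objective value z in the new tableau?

21

Ratio test on column q — row 1: (19/3)/(7/3) = 19/7; row 2: 15/2 = 15/2; row 3: 7/4 = 7/4; row 4: (7/3)/(1/3) = 7. Minimum is 7/4 at row 3 (s_3 leaves); pivot element 4.
Pivot on row 3; the z-row RHS becomes 56/3 − (-4/3)·(7/4) = 21.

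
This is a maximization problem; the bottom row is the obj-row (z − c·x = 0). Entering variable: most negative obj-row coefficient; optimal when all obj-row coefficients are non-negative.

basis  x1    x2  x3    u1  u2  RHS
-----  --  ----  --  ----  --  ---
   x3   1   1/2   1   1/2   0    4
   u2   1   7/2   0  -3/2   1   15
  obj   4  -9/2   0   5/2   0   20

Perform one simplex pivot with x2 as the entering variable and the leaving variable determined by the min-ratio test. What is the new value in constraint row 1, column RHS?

Ratio test on column x2 — row 1: 4/(1/2) = 8; row 2: 15/(7/2) = 30/7. Minimum is 30/7 at row 2 (u2 leaves); pivot element 7/2.
Divide row 2 by 7/2; eliminate column x2 from the other rows.
Row 1 update in column RHS: 4 − (1/2)·(30/7) = 13/7.

13/7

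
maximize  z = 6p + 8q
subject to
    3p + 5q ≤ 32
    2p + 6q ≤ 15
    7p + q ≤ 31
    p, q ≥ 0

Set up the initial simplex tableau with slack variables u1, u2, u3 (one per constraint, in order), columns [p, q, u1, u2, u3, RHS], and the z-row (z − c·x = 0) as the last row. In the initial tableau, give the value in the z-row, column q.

The z-row carries the negated objective coefficients: the q entry is -8.

-8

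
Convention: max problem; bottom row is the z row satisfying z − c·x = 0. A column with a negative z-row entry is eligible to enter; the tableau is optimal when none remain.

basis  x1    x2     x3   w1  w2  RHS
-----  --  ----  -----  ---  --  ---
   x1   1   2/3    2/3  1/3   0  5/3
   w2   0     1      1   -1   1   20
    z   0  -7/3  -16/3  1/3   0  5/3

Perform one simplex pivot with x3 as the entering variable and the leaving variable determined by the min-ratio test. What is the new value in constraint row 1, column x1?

Ratio test on column x3 — row 1: (5/3)/(2/3) = 5/2; row 2: 20/1 = 20. Minimum is 5/2 at row 1 (x1 leaves); pivot element 2/3.
Divide row 1 by 2/3; eliminate column x3 from the other rows.
In the new row 1, the x1 entry is the old entry divided by the pivot: 1/(2/3) = 3/2.

3/2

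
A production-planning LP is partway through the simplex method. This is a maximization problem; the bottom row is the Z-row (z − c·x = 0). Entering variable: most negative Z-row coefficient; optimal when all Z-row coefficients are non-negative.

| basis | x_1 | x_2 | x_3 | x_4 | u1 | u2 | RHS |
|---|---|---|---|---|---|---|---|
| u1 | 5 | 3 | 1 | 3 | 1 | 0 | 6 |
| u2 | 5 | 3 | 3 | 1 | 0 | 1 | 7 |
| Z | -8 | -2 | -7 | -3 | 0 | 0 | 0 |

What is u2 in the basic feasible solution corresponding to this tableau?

u2 is basic (row 2); its value is the RHS of that row, 7.

7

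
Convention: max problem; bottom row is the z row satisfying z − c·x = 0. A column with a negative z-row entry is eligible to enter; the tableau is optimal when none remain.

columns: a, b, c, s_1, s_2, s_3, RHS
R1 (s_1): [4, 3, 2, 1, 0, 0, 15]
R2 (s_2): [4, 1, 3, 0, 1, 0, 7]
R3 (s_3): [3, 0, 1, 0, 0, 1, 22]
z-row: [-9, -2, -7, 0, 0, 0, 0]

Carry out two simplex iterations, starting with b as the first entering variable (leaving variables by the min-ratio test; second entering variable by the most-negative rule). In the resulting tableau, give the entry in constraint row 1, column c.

-1/2

Ratio test on column b — row 1: 15/3 = 5; row 2: 7/1 = 7; row 3: entry 0 ≤ 0. Minimum is 5 at row 1 (s_1 leaves); pivot element 3.
Divide row 1 by 3; eliminate column b from the other rows.
Second iteration: most negative z-row entry is -19/3 in column a, so a enters.
Ratio test on column a — row 1: 5/(4/3) = 15/4; row 2: 2/(8/3) = 3/4; row 3: 22/3 = 22/3. Minimum is 3/4 at row 2 (s_2 leaves); pivot element 8/3.
Divide row 2 by 8/3; eliminate column a from the other rows.
After both pivots, the entry at constraint row 1, column c is -1/2.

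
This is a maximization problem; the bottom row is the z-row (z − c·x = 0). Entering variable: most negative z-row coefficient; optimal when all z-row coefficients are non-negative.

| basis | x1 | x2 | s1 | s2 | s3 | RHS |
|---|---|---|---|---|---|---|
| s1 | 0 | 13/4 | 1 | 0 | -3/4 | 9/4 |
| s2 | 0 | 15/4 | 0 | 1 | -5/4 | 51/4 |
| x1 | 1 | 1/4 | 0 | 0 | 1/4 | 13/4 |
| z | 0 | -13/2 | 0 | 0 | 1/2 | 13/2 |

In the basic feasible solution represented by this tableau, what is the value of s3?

s3 is not in the basis, so in the current basic feasible solution s3 = 0.

0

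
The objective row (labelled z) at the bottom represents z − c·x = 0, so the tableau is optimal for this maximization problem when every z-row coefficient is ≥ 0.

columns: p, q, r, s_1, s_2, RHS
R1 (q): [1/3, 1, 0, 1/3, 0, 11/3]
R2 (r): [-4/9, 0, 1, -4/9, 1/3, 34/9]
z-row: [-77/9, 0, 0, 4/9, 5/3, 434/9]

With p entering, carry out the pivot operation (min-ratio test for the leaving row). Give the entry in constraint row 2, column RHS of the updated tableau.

26/3

Ratio test on column p — row 1: (11/3)/(1/3) = 11; row 2: entry -4/9 ≤ 0. Minimum is 11 at row 1 (q leaves); pivot element 1/3.
Divide row 1 by 1/3; eliminate column p from the other rows.
Row 2 update in column RHS: 34/9 − (-4/9)·11 = 26/3.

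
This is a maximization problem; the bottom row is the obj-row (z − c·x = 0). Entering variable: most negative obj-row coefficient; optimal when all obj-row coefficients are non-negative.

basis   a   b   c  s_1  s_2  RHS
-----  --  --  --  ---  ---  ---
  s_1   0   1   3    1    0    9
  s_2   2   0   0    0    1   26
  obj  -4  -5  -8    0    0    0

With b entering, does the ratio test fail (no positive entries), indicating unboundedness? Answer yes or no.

no

Column b has positive entries in row(s) 1, so the ratio test bounds it — not unbounded.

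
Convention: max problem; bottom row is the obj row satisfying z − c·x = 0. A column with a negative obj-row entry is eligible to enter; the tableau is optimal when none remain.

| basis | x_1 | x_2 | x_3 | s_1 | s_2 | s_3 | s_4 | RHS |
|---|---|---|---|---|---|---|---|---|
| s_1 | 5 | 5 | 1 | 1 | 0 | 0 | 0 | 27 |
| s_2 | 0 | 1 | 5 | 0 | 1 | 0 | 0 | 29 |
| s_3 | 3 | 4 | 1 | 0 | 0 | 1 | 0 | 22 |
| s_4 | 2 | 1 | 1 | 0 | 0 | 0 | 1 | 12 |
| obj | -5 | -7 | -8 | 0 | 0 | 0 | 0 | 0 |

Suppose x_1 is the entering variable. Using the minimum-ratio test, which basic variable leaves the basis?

Column x_1 entries and ratios — s_1: 27/5 = 27/5; s_2: 0 ≤ 0, skip; s_3: 22/3 = 22/3; s_4: 12/2 = 6.
Smallest ratio is 27/5 in the row of s_1, so s_1 leaves.

s_1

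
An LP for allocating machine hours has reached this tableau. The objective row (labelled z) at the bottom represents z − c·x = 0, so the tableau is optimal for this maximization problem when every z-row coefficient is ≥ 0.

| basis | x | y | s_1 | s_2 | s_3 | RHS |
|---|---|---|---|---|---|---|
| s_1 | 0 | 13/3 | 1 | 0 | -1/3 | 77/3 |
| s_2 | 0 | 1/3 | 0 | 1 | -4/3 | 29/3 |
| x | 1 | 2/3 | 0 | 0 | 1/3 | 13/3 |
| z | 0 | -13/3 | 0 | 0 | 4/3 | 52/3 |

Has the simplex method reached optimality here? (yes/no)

The z-row has a negative entry -13/3 in column y, so it is not optimal.

no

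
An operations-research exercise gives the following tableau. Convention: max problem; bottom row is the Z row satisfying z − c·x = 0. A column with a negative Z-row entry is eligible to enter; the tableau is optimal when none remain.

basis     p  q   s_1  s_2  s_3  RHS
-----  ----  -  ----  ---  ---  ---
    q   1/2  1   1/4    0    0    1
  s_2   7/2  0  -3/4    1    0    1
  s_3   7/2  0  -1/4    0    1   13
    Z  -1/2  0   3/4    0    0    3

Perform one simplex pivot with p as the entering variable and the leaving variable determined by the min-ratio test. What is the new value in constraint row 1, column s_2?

Ratio test on column p — row 1: 1/(1/2) = 2; row 2: 1/(7/2) = 2/7; row 3: 13/(7/2) = 26/7. Minimum is 2/7 at row 2 (s_2 leaves); pivot element 7/2.
Divide row 2 by 7/2; eliminate column p from the other rows.
Row 1 update in column s_2: 0 − (1/2)·(2/7) = -1/7.

-1/7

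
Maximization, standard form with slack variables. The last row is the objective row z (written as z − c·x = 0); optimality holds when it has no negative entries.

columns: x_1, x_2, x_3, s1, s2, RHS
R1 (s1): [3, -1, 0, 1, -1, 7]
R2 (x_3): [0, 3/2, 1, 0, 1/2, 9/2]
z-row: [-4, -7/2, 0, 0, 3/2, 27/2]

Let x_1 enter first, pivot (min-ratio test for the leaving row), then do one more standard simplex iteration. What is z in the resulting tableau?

112/3

Ratio test on column x_1 — row 1: 7/3 = 7/3; row 2: entry 0 ≤ 0. Minimum is 7/3 at row 1 (s1 leaves); pivot element 3.
Pivot on row 1; the z-row RHS becomes 27/2 − (-4)·(7/3) = 137/6.
Next entering variable (most negative z-row entry -29/6): x_2.
Ratio test on column x_2 — row 1: entry -1/3 ≤ 0; row 2: (9/2)/(3/2) = 3. Minimum is 3 at row 2 (x_3 leaves); pivot element 3/2.
After the second pivot the z-row RHS is 137/6 − (-29/6)·3 = 112/3.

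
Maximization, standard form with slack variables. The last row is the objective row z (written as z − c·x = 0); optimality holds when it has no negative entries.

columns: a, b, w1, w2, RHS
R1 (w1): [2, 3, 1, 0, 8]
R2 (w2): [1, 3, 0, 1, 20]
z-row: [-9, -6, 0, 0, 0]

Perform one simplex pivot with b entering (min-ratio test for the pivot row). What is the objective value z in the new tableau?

16

Ratio test on column b — row 1: 8/3 = 8/3; row 2: 20/3 = 20/3. Minimum is 8/3 at row 1 (w1 leaves); pivot element 3.
Pivot on row 1; the z-row RHS becomes 0 − (-6)·(8/3) = 16.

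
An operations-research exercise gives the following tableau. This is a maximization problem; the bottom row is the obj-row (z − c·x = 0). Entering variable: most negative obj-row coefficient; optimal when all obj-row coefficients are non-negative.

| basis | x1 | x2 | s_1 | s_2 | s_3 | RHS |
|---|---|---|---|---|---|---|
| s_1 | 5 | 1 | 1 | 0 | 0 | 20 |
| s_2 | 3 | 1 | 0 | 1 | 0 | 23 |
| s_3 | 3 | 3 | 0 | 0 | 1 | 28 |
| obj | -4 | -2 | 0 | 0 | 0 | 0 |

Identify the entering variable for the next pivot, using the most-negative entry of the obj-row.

Negative obj-row entries: x1: -4, x2: -2.
The most negative is -4 in column x1, so x1 enters.

x1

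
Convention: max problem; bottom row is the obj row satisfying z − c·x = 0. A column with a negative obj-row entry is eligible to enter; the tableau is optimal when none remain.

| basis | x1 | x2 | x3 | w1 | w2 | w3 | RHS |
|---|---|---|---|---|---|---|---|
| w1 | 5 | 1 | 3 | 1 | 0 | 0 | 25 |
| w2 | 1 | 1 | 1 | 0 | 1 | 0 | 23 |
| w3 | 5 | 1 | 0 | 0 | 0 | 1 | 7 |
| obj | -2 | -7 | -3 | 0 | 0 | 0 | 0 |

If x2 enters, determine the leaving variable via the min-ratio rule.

w3

Column x2 entries and ratios — w1: 25/1 = 25; w2: 23/1 = 23; w3: 7/1 = 7.
Smallest ratio is 7 in the row of w3, so w3 leaves.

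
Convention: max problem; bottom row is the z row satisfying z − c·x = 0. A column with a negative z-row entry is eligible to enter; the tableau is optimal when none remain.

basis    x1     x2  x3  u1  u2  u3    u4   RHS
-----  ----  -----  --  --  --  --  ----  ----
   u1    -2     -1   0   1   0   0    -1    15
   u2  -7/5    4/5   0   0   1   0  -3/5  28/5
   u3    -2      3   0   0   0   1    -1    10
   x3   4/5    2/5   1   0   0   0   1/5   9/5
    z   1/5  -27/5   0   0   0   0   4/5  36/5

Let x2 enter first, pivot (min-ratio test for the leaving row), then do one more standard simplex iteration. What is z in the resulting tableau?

427/16

Ratio test on column x2 — row 1: entry -1 ≤ 0; row 2: (28/5)/(4/5) = 7; row 3: 10/3 = 10/3; row 4: (9/5)/(2/5) = 9/2. Minimum is 10/3 at row 3 (u3 leaves); pivot element 3.
Pivot on row 3; the z-row RHS becomes 36/5 − (-27/5)·(10/3) = 126/5.
Next entering variable (most negative z-row entry -17/5): x1.
Ratio test on column x1 — row 1: entry -8/3 ≤ 0; row 2: entry -13/15 ≤ 0; row 3: entry -2/3 ≤ 0; row 4: (7/15)/(16/15) = 7/16. Minimum is 7/16 at row 4 (x3 leaves); pivot element 16/15.
After the second pivot the z-row RHS is 126/5 − (-17/5)·(7/16) = 427/16.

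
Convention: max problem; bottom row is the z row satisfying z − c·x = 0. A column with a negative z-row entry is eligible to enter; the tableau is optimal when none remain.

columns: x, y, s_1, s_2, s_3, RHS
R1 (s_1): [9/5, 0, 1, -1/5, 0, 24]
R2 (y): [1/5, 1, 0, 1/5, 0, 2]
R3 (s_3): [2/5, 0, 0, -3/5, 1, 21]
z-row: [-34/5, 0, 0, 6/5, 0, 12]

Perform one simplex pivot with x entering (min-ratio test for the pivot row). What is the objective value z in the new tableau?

Ratio test on column x — row 1: 24/(9/5) = 40/3; row 2: 2/(1/5) = 10; row 3: 21/(2/5) = 105/2. Minimum is 10 at row 2 (y leaves); pivot element 1/5.
Pivot on row 2; the z-row RHS becomes 12 − (-34/5)·10 = 80.

80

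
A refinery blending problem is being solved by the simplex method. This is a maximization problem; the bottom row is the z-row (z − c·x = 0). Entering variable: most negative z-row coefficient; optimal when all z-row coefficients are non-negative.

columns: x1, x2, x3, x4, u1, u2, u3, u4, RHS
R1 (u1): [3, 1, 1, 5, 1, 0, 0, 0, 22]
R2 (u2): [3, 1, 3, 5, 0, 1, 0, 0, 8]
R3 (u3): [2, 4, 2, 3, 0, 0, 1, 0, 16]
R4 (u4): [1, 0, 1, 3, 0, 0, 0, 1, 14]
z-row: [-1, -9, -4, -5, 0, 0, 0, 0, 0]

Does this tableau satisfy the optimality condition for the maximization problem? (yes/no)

The z-row has a negative entry -9 in column x2, so it is not optimal.

no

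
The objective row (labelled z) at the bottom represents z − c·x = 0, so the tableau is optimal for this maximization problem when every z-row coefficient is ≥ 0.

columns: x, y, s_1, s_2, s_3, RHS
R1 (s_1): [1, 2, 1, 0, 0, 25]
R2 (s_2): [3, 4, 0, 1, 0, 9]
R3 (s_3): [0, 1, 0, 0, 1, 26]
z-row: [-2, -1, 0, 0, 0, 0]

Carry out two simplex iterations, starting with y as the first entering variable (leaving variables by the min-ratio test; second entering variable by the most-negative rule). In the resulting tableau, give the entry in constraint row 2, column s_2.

Ratio test on column y — row 1: 25/2 = 25/2; row 2: 9/4 = 9/4; row 3: 26/1 = 26. Minimum is 9/4 at row 2 (s_2 leaves); pivot element 4.
Divide row 2 by 4; eliminate column y from the other rows.
Second iteration: most negative z-row entry is -5/4 in column x, so x enters.
Ratio test on column x — row 1: entry -1/2 ≤ 0; row 2: (9/4)/(3/4) = 3; row 3: entry -3/4 ≤ 0. Minimum is 3 at row 2 (y leaves); pivot element 3/4.
Divide row 2 by 3/4; eliminate column x from the other rows.
After both pivots, the entry at constraint row 2, column s_2 is 1/3.

1/3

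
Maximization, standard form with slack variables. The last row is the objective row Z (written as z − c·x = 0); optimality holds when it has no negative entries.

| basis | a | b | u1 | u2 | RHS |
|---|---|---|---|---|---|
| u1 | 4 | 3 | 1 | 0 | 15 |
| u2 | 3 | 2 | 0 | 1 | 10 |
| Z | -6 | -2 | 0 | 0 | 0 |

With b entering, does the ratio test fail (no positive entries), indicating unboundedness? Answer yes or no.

Column b has positive entries in row(s) 1, 2, so the ratio test bounds it — not unbounded.

no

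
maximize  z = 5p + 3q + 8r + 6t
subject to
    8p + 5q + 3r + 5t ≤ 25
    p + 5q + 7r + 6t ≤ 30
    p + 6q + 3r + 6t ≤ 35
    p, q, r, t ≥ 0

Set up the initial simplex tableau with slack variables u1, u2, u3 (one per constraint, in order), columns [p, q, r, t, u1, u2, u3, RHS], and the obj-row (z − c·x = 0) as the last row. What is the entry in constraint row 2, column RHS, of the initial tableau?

30

The RHS of constraint 2 is b_2 = 30.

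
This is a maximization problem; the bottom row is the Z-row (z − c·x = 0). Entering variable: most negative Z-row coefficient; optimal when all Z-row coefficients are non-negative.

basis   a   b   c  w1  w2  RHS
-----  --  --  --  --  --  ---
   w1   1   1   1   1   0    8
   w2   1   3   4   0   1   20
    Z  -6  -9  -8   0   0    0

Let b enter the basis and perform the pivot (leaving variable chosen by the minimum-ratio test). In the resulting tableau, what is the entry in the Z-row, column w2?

Ratio test on column b — row 1: 8/1 = 8; row 2: 20/3 = 20/3. Minimum is 20/3 at row 2 (w2 leaves); pivot element 3.
Divide row 2 by 3; eliminate column b from the other rows.
Z-row update in column w2: 0 − (-9)·(1/3) = 3.

3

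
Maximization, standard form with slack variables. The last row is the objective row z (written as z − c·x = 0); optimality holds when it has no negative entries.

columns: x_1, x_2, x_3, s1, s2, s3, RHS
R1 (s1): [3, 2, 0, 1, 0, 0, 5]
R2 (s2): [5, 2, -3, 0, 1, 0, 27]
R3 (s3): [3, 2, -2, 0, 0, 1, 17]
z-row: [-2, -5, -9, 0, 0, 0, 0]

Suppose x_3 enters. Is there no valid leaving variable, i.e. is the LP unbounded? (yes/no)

yes

Every constraint-row entry in column x_3 is ≤ 0, so increasing x_3 is unbounded.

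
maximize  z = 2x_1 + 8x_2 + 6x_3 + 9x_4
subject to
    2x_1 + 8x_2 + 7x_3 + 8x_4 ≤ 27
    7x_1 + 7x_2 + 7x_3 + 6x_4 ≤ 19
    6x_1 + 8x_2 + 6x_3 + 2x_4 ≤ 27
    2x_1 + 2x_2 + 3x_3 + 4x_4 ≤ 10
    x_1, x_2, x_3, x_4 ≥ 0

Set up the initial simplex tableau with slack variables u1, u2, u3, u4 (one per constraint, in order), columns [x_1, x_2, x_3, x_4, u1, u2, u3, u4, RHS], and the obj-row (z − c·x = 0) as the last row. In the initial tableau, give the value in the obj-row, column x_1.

-2

The obj-row carries the negated objective coefficients: the x_1 entry is -2.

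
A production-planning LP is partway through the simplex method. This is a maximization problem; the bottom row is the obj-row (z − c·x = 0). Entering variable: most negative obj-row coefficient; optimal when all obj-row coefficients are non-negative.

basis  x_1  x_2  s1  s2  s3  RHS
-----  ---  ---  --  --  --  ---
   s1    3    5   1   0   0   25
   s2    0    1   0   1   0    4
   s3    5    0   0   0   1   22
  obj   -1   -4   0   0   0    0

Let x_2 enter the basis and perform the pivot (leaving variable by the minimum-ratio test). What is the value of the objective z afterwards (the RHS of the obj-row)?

Ratio test on column x_2 — row 1: 25/5 = 5; row 2: 4/1 = 4; row 3: entry 0 ≤ 0. Minimum is 4 at row 2 (s2 leaves); pivot element 1.
Pivot on row 2; the obj-row RHS becomes 0 − (-4)·4 = 16.

16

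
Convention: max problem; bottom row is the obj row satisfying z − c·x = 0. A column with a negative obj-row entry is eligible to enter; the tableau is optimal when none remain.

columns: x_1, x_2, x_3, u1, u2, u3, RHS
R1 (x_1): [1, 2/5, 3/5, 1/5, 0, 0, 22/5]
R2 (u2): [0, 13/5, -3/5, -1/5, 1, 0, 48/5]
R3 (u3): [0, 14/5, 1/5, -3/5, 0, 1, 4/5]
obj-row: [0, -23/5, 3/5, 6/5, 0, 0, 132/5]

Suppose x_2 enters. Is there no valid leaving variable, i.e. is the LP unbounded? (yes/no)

no

Column x_2 has positive entries in row(s) 1, 2, 3, so the ratio test bounds it — not unbounded.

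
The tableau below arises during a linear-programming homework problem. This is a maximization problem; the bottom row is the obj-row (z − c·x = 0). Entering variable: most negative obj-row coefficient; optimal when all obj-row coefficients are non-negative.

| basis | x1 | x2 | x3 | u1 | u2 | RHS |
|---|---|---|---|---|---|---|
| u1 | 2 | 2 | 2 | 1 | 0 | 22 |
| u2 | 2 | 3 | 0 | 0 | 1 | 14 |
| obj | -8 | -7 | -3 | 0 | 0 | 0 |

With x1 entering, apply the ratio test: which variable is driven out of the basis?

u2

Column x1 entries and ratios — u1: 22/2 = 11; u2: 14/2 = 7.
Smallest ratio is 7 in the row of u2, so u2 leaves.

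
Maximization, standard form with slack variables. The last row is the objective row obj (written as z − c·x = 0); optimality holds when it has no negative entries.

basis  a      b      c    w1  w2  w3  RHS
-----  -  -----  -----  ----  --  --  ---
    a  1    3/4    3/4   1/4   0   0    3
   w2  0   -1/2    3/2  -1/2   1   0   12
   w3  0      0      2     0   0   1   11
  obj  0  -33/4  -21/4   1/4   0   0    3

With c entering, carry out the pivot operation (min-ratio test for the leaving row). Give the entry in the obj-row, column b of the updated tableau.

Ratio test on column c — row 1: 3/(3/4) = 4; row 2: 12/(3/2) = 8; row 3: 11/2 = 11/2. Minimum is 4 at row 1 (a leaves); pivot element 3/4.
Divide row 1 by 3/4; eliminate column c from the other rows.
obj-row update in column b: -33/4 − (-21/4)·1 = -3.

-3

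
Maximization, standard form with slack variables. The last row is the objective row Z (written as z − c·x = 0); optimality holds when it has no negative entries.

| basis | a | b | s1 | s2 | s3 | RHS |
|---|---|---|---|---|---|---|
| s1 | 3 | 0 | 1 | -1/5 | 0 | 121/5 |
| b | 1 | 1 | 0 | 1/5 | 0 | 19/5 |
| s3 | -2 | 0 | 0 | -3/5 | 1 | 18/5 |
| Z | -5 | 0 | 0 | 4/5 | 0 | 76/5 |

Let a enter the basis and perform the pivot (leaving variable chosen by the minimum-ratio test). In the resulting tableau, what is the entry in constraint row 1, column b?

-3

Ratio test on column a — row 1: (121/5)/3 = 121/15; row 2: (19/5)/1 = 19/5; row 3: entry -2 ≤ 0. Minimum is 19/5 at row 2 (b leaves); pivot element 1.
Divide row 2 by 1; eliminate column a from the other rows.
Row 1 update in column b: 0 − 3·1 = -3.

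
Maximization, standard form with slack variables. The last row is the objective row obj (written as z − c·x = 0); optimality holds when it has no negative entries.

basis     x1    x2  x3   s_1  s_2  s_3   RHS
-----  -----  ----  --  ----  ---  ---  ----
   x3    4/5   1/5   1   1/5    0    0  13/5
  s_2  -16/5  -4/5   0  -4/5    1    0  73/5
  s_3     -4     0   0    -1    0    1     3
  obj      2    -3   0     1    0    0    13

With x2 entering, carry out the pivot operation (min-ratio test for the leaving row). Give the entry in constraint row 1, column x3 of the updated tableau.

Ratio test on column x2 — row 1: (13/5)/(1/5) = 13; row 2: entry -4/5 ≤ 0; row 3: entry 0 ≤ 0. Minimum is 13 at row 1 (x3 leaves); pivot element 1/5.
Divide row 1 by 1/5; eliminate column x2 from the other rows.
In the new row 1, the x3 entry is the old entry divided by the pivot: 1/(1/5) = 5.

5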